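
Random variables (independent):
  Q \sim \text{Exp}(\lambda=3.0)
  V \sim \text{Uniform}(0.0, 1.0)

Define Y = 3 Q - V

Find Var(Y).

For independent RVs: Var(aX + bY) = a²Var(X) + b²Var(Y)
Var(Q) = 0.11111111
Var(V) = 0.083333333
Var(Y) = 3²*0.11111111 + (-1)²*0.083333333
= 9*0.11111111 + 1*0.083333333 = 1.0833333

1.0833333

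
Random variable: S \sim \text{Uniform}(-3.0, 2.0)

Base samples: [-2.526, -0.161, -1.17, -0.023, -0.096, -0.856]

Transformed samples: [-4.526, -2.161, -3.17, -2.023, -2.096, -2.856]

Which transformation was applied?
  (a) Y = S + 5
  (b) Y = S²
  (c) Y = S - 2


Checking option (c) Y = S - 2:
  S = -2.526 -> Y = -4.526 ✓
  S = -0.161 -> Y = -2.161 ✓
  S = -1.17 -> Y = -3.17 ✓
All samples match this transformation.

(c) S - 2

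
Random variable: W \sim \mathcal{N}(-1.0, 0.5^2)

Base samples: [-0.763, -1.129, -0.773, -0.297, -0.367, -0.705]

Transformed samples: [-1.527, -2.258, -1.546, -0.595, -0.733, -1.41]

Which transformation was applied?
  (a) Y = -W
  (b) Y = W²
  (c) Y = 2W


Checking option (c) Y = 2W:
  W = -0.763 -> Y = -1.527 ✓
  W = -1.129 -> Y = -2.258 ✓
  W = -0.773 -> Y = -1.546 ✓
All samples match this transformation.

(c) 2W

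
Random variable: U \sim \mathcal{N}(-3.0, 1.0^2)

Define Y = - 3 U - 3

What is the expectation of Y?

For Y = -3U - 3:
E[Y] = -3 * E[U] - 3
E[U] = -3.0 = -3
E[Y] = -3 * (-3) - 3 = 6

6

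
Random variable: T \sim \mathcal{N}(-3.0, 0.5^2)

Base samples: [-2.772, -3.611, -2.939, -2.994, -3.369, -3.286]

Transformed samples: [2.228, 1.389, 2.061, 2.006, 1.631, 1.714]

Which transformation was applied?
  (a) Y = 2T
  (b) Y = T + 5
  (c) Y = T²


Checking option (b) Y = T + 5:
  T = -2.772 -> Y = 2.228 ✓
  T = -3.611 -> Y = 1.389 ✓
  T = -2.939 -> Y = 2.061 ✓
All samples match this transformation.

(b) T + 5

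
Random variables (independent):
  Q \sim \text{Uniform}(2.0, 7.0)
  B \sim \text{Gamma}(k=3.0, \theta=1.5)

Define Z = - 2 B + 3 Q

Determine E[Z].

E[Z] = 3*E[Q] - 2*E[B]
E[Q] = 4.5
E[B] = 4.5
E[Z] = 3*4.5 - 2*4.5 = 4.5

4.5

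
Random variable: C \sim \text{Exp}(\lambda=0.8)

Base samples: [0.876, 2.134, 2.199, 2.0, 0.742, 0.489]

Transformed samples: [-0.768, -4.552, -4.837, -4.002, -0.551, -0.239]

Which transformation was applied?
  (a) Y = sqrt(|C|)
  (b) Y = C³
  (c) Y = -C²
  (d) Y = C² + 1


Checking option (c) Y = -C²:
  C = 0.876 -> Y = -0.768 ✓
  C = 2.134 -> Y = -4.552 ✓
  C = 2.199 -> Y = -4.837 ✓
All samples match this transformation.

(c) -C²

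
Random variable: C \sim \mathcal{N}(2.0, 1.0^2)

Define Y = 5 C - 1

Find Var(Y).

For Y = aC + b: Var(Y) = a² * Var(C)
Var(C) = 1.0^2 = 1
Var(Y) = 5² * 1 = 25 * 1 = 25

25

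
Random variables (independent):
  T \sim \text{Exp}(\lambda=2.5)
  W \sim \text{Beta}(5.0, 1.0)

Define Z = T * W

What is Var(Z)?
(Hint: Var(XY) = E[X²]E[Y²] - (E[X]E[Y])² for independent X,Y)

Var(XY) = E[X²]E[Y²] - (E[X]E[Y])²
E[T] = 0.4, Var(T) = 0.16
E[W] = 0.83333333, Var(W) = 0.01984127
E[T²] = 0.16 + 0.4² = 0.32
E[W²] = 0.01984127 + 0.83333333² = 0.71428571
Var(Z) = 0.32*0.71428571 - (0.4*0.83333333)²
= 0.22857143 - 0.11111111 = 0.11746032

0.11746032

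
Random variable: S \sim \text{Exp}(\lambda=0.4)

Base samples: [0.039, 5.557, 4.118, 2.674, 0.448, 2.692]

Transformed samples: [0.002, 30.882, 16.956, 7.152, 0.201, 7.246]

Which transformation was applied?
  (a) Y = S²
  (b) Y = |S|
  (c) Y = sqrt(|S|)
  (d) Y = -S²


Checking option (a) Y = S²:
  S = 0.039 -> Y = 0.002 ✓
  S = 5.557 -> Y = 30.882 ✓
  S = 4.118 -> Y = 16.956 ✓
All samples match this transformation.

(a) S²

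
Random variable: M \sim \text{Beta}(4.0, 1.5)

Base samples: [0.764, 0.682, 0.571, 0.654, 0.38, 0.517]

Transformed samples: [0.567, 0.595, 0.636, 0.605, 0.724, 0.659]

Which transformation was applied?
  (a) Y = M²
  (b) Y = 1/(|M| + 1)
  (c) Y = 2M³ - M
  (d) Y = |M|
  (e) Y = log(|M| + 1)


Checking option (b) Y = 1/(|M| + 1):
  M = 0.764 -> Y = 0.567 ✓
  M = 0.682 -> Y = 0.595 ✓
  M = 0.571 -> Y = 0.636 ✓
All samples match this transformation.

(b) 1/(|M| + 1)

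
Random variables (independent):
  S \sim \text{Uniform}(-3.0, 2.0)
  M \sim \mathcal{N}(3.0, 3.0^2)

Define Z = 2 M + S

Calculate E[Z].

E[Z] = 1*E[S] + 2*E[M]
E[S] = -0.5
E[M] = 3
E[Z] = 1*(-0.5) + 2*3 = 5.5

5.5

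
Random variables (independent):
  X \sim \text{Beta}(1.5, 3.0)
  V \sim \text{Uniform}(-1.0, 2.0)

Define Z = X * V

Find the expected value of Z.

For independent RVs: E[XY] = E[X]*E[Y]
E[X] = 0.33333333
E[V] = 0.5
E[Z] = 0.33333333 * 0.5 = 0.16666667

0.16666667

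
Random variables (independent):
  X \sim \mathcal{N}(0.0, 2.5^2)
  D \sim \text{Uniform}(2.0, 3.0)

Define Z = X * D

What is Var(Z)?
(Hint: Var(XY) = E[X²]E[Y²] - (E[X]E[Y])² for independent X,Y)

Var(XY) = E[X²]E[Y²] - (E[X]E[Y])²
E[X] = 0, Var(X) = 6.25
E[D] = 2.5, Var(D) = 0.083333333
E[X²] = 6.25 + 0² = 6.25
E[D²] = 0.083333333 + 2.5² = 6.3333333
Var(Z) = 6.25*6.3333333 - (0*2.5)²
= 39.583333 - 0 = 39.583333

39.583333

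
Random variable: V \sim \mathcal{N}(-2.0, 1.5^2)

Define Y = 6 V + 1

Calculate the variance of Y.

For Y = aV + b: Var(Y) = a² * Var(V)
Var(V) = 1.5^2 = 2.25
Var(Y) = 6² * 2.25 = 36 * 2.25 = 81

81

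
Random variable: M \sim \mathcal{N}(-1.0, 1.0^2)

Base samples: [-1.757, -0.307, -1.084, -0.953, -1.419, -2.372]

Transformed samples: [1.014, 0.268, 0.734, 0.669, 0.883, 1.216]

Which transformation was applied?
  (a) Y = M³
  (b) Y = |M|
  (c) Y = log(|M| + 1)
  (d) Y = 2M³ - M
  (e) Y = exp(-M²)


Checking option (c) Y = log(|M| + 1):
  M = -1.757 -> Y = 1.014 ✓
  M = -0.307 -> Y = 0.268 ✓
  M = -1.084 -> Y = 0.734 ✓
All samples match this transformation.

(c) log(|M| + 1)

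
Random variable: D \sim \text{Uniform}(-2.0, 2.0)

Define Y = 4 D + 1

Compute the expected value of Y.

For Y = 4D + 1:
E[Y] = 4 * E[D] + 1
E[D] = (-2 + 2)/2 = 0
E[Y] = 4 * 0 + 1 = 1

1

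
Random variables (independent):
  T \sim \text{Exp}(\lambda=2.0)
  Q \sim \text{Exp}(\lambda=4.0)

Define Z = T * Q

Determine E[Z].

For independent RVs: E[XY] = E[X]*E[Y]
E[T] = 0.5
E[Q] = 0.25
E[Z] = 0.5 * 0.25 = 0.125

0.125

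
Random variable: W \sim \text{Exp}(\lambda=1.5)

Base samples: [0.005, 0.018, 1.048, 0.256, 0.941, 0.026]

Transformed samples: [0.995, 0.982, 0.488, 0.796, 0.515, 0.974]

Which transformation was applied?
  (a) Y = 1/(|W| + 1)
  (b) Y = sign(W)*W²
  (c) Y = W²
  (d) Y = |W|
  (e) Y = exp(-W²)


Checking option (a) Y = 1/(|W| + 1):
  W = 0.005 -> Y = 0.995 ✓
  W = 0.018 -> Y = 0.982 ✓
  W = 1.048 -> Y = 0.488 ✓
All samples match this transformation.

(a) 1/(|W| + 1)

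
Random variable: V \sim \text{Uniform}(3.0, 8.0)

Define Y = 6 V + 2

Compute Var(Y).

For Y = aV + b: Var(Y) = a² * Var(V)
Var(V) = (8 - 3)^2/12 = 2.0833333
Var(Y) = 6² * 2.0833333 = 36 * 2.0833333 = 75

75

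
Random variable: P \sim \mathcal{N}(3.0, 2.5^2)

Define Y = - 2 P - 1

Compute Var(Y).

For Y = aP + b: Var(Y) = a² * Var(P)
Var(P) = 2.5^2 = 6.25
Var(Y) = (-2)² * 6.25 = 4 * 6.25 = 25

25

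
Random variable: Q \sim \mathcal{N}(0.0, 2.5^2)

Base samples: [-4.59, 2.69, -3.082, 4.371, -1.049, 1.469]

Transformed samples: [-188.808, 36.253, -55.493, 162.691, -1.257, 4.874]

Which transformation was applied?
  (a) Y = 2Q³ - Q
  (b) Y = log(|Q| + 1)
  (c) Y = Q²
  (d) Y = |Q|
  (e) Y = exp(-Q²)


Checking option (a) Y = 2Q³ - Q:
  Q = -4.59 -> Y = -188.808 ✓
  Q = 2.69 -> Y = 36.253 ✓
  Q = -3.082 -> Y = -55.493 ✓
All samples match this transformation.

(a) 2Q³ - Q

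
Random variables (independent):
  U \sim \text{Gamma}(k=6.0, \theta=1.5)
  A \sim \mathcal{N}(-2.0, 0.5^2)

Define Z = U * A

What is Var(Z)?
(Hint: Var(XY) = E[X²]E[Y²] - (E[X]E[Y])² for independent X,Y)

Var(XY) = E[X²]E[Y²] - (E[X]E[Y])²
E[U] = 9, Var(U) = 13.5
E[A] = -2, Var(A) = 0.25
E[U²] = 13.5 + 9² = 94.5
E[A²] = 0.25 + (-2)² = 4.25
Var(Z) = 94.5*4.25 - (9*(-2))²
= 401.625 - 324 = 77.625

77.625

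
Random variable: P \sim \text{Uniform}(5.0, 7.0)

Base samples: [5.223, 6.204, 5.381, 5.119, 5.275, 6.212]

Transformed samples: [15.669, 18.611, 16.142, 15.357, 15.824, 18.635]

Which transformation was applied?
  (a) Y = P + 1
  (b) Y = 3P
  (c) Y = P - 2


Checking option (b) Y = 3P:
  P = 5.223 -> Y = 15.669 ✓
  P = 6.204 -> Y = 18.611 ✓
  P = 5.381 -> Y = 16.142 ✓
All samples match this transformation.

(b) 3P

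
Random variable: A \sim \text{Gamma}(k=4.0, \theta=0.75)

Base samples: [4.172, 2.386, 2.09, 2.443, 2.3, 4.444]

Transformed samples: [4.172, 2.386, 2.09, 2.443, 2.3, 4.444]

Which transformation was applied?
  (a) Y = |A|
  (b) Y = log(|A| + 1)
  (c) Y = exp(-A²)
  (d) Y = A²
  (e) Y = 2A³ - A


Checking option (a) Y = |A|:
  A = 4.172 -> Y = 4.172 ✓
  A = 2.386 -> Y = 2.386 ✓
  A = 2.09 -> Y = 2.09 ✓
All samples match this transformation.

(a) |A|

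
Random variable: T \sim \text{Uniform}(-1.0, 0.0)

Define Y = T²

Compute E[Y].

E[T²] = Var(T) + (E[T])² = 0.083333333 + 0.25 = 0.33333333

0.33333333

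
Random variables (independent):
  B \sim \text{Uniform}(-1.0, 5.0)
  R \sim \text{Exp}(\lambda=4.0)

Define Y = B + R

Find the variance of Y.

For independent RVs: Var(aX + bY) = a²Var(X) + b²Var(Y)
Var(B) = 3
Var(R) = 0.0625
Var(Y) = 1²*3 + 1²*0.0625
= 1*3 + 1*0.0625 = 3.0625

3.0625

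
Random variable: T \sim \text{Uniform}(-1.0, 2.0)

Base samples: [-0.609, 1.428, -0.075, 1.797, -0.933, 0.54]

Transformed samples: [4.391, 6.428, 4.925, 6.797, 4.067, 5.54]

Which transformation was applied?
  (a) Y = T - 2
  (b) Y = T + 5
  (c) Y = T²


Checking option (b) Y = T + 5:
  T = -0.609 -> Y = 4.391 ✓
  T = 1.428 -> Y = 6.428 ✓
  T = -0.075 -> Y = 4.925 ✓
All samples match this transformation.

(b) T + 5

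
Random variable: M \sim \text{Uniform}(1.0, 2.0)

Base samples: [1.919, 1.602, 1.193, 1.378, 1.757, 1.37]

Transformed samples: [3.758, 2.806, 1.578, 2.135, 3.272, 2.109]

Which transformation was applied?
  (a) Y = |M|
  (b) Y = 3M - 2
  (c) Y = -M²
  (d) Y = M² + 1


Checking option (b) Y = 3M - 2:
  M = 1.919 -> Y = 3.758 ✓
  M = 1.602 -> Y = 2.806 ✓
  M = 1.193 -> Y = 1.578 ✓
All samples match this transformation.

(b) 3M - 2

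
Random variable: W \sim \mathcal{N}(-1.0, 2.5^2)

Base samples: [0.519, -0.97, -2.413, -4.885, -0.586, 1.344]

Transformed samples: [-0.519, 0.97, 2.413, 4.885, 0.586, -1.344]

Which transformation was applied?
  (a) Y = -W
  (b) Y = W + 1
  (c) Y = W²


Checking option (a) Y = -W:
  W = 0.519 -> Y = -0.519 ✓
  W = -0.97 -> Y = 0.97 ✓
  W = -2.413 -> Y = 2.413 ✓
All samples match this transformation.

(a) -W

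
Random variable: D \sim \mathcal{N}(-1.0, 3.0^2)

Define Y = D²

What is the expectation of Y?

E[D²] = Var(D) + (E[D])² = 9 + 1 = 10

10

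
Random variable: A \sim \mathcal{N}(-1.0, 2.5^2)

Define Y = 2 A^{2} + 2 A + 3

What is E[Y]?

E[Y] = 2*E[A²] + 2*E[A] + 3
E[A] = -1
E[A²] = Var(A) + (E[A])² = 6.25 + 1 = 7.25
E[Y] = 2*7.25 + 2*(-1) + 3 = 15.5

15.5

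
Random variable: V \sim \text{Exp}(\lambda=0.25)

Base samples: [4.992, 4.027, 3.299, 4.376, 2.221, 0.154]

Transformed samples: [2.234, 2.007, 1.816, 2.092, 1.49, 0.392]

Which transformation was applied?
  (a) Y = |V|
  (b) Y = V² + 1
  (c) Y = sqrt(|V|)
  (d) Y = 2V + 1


Checking option (c) Y = sqrt(|V|):
  V = 4.992 -> Y = 2.234 ✓
  V = 4.027 -> Y = 2.007 ✓
  V = 3.299 -> Y = 1.816 ✓
All samples match this transformation.

(c) sqrt(|V|)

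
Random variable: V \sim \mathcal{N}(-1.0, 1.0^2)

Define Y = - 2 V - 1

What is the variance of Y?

For Y = aV + b: Var(Y) = a² * Var(V)
Var(V) = 1.0^2 = 1
Var(Y) = (-2)² * 1 = 4 * 1 = 4

4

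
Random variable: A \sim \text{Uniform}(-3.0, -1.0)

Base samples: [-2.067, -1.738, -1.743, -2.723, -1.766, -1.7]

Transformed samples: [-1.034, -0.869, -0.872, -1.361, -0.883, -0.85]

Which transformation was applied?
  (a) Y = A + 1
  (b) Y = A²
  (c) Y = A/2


Checking option (c) Y = A/2:
  A = -2.067 -> Y = -1.034 ✓
  A = -1.738 -> Y = -0.869 ✓
  A = -1.743 -> Y = -0.872 ✓
All samples match this transformation.

(c) A/2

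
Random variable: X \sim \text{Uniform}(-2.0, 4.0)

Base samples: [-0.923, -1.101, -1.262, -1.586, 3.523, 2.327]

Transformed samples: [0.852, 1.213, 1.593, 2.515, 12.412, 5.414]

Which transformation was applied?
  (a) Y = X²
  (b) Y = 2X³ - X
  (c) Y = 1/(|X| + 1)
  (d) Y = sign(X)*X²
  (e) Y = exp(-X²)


Checking option (a) Y = X²:
  X = -0.923 -> Y = 0.852 ✓
  X = -1.101 -> Y = 1.213 ✓
  X = -1.262 -> Y = 1.593 ✓
All samples match this transformation.

(a) X²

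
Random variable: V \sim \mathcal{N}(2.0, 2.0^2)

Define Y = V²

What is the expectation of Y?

E[V²] = Var(V) + (E[V])² = 4 + 4 = 8

8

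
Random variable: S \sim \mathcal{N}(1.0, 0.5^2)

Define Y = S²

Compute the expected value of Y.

Using E[X²] = Var(X) + (E[X])²:
E[S] = 1
Var(S) = 0.5^2 = 0.25
E[S²] = 0.25 + 1² = 0.25 + 1 = 1.25

1.25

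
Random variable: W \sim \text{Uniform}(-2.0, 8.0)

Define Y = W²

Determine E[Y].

Using E[X²] = Var(X) + (E[X])²:
E[W] = 3
Var(W) = (8 + 2)^2/12 = 8.3333333
E[W²] = 8.3333333 + 3² = 8.3333333 + 9 = 17.333333

17.333333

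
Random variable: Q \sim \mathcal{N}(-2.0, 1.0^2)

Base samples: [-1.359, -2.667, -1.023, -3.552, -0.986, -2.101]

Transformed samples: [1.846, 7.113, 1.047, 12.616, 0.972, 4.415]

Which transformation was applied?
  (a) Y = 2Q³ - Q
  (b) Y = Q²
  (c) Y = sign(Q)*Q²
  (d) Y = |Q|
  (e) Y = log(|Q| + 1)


Checking option (b) Y = Q²:
  Q = -1.359 -> Y = 1.846 ✓
  Q = -2.667 -> Y = 7.113 ✓
  Q = -1.023 -> Y = 1.047 ✓
All samples match this transformation.

(b) Q²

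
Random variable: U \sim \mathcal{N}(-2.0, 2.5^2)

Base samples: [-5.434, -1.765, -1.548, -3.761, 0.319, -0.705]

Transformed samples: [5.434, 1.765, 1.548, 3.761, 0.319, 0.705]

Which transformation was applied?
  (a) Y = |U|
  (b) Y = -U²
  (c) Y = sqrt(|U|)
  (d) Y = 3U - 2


Checking option (a) Y = |U|:
  U = -5.434 -> Y = 5.434 ✓
  U = -1.765 -> Y = 1.765 ✓
  U = -1.548 -> Y = 1.548 ✓
All samples match this transformation.

(a) |U|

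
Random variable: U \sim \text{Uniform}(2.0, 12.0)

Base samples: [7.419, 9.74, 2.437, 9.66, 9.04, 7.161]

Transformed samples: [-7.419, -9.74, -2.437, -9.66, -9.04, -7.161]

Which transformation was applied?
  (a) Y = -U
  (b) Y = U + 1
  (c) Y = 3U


Checking option (a) Y = -U:
  U = 7.419 -> Y = -7.419 ✓
  U = 9.74 -> Y = -9.74 ✓
  U = 2.437 -> Y = -2.437 ✓
All samples match this transformation.

(a) -U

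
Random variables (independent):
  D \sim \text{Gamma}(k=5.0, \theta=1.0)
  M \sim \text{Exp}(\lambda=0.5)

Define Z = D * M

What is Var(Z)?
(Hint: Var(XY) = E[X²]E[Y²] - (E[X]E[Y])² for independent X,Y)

Var(XY) = E[X²]E[Y²] - (E[X]E[Y])²
E[D] = 5, Var(D) = 5
E[M] = 2, Var(M) = 4
E[D²] = 5 + 5² = 30
E[M²] = 4 + 2² = 8
Var(Z) = 30*8 - (5*2)²
= 240 - 100 = 140

140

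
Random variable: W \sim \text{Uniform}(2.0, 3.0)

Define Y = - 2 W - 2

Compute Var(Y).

For Y = aW + b: Var(Y) = a² * Var(W)
Var(W) = (3 - 2)^2/12 = 0.083333333
Var(Y) = (-2)² * 0.083333333 = 4 * 0.083333333 = 0.33333333

0.33333333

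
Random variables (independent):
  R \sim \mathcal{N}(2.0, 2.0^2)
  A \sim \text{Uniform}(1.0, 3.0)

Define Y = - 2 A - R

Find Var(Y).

For independent RVs: Var(aX + bY) = a²Var(X) + b²Var(Y)
Var(R) = 4
Var(A) = 0.33333333
Var(Y) = (-1)²*4 + (-2)²*0.33333333
= 1*4 + 4*0.33333333 = 5.3333333

5.3333333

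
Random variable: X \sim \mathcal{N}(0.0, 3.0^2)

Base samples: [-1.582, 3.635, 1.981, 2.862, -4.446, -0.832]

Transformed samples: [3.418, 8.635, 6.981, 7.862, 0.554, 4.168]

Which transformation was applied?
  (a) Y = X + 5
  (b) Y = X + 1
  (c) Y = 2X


Checking option (a) Y = X + 5:
  X = -1.582 -> Y = 3.418 ✓
  X = 3.635 -> Y = 8.635 ✓
  X = 1.981 -> Y = 6.981 ✓
All samples match this transformation.

(a) X + 5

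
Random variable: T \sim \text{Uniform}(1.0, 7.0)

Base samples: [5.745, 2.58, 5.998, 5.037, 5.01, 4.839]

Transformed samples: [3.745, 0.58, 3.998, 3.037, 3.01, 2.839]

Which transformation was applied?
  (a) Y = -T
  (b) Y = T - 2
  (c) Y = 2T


Checking option (b) Y = T - 2:
  T = 5.745 -> Y = 3.745 ✓
  T = 2.58 -> Y = 0.58 ✓
  T = 5.998 -> Y = 3.998 ✓
All samples match this transformation.

(b) T - 2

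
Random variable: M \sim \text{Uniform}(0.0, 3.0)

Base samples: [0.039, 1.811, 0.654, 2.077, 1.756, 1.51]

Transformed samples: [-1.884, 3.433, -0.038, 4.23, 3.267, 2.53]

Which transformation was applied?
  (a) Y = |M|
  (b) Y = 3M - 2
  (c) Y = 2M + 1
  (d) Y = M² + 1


Checking option (b) Y = 3M - 2:
  M = 0.039 -> Y = -1.884 ✓
  M = 1.811 -> Y = 3.433 ✓
  M = 0.654 -> Y = -0.038 ✓
All samples match this transformation.

(b) 3M - 2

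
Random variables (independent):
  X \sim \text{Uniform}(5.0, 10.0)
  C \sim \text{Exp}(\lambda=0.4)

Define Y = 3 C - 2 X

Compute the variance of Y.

For independent RVs: Var(aX + bY) = a²Var(X) + b²Var(Y)
Var(X) = 2.0833333
Var(C) = 6.25
Var(Y) = (-2)²*2.0833333 + 3²*6.25
= 4*2.0833333 + 9*6.25 = 64.583333

64.583333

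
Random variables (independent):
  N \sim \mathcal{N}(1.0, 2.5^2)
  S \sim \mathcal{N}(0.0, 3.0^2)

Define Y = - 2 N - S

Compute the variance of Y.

For independent RVs: Var(aX + bY) = a²Var(X) + b²Var(Y)
Var(N) = 6.25
Var(S) = 9
Var(Y) = (-2)²*6.25 + (-1)²*9
= 4*6.25 + 1*9 = 34

34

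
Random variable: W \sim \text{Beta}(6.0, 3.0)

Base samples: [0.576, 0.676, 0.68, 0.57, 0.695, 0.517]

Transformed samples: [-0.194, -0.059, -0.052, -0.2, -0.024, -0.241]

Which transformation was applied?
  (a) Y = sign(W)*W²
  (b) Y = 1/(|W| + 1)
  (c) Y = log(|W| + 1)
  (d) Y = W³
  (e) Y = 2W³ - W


Checking option (e) Y = 2W³ - W:
  W = 0.576 -> Y = -0.194 ✓
  W = 0.676 -> Y = -0.059 ✓
  W = 0.68 -> Y = -0.052 ✓
All samples match this transformation.

(e) 2W³ - W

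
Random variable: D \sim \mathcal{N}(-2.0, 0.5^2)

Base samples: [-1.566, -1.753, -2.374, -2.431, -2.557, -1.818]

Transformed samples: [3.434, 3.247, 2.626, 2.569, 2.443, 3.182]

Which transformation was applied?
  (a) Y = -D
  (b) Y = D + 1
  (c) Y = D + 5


Checking option (c) Y = D + 5:
  D = -1.566 -> Y = 3.434 ✓
  D = -1.753 -> Y = 3.247 ✓
  D = -2.374 -> Y = 2.626 ✓
All samples match this transformation.

(c) D + 5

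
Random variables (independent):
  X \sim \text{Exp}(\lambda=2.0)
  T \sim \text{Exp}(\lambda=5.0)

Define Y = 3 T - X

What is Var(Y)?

For independent RVs: Var(aX + bY) = a²Var(X) + b²Var(Y)
Var(X) = 0.25
Var(T) = 0.04
Var(Y) = (-1)²*0.25 + 3²*0.04
= 1*0.25 + 9*0.04 = 0.61

0.61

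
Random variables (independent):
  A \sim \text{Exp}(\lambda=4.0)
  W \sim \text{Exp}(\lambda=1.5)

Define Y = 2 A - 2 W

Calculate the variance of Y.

For independent RVs: Var(aX + bY) = a²Var(X) + b²Var(Y)
Var(A) = 0.0625
Var(W) = 0.44444444
Var(Y) = 2²*0.0625 + (-2)²*0.44444444
= 4*0.0625 + 4*0.44444444 = 2.0277778

2.0277778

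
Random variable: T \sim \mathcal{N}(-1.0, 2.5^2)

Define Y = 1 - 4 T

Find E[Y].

For Y = -4T + 1:
E[Y] = -4 * E[T] + 1
E[T] = -1.0 = -1
E[Y] = -4 * (-1) + 1 = 5

5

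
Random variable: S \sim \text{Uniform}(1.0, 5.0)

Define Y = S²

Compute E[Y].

E[S²] = Var(S) + (E[S])² = 1.3333333 + 9 = 10.333333

10.333333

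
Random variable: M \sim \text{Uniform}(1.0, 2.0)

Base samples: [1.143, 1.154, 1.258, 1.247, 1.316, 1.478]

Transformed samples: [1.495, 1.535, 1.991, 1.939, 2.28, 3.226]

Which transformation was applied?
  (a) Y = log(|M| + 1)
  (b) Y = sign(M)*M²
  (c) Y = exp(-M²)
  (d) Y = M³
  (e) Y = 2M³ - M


Checking option (d) Y = M³:
  M = 1.143 -> Y = 1.495 ✓
  M = 1.154 -> Y = 1.535 ✓
  M = 1.258 -> Y = 1.991 ✓
All samples match this transformation.

(d) M³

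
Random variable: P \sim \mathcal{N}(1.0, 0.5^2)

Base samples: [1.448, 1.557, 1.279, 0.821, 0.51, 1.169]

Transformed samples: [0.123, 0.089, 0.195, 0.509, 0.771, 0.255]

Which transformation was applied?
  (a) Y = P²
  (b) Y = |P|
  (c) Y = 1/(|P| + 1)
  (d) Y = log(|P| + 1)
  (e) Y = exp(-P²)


Checking option (e) Y = exp(-P²):
  P = 1.448 -> Y = 0.123 ✓
  P = 1.557 -> Y = 0.089 ✓
  P = 1.279 -> Y = 0.195 ✓
All samples match this transformation.

(e) exp(-P²)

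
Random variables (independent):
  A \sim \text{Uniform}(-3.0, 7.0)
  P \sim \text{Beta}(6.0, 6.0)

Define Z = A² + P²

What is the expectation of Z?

E[Z] = E[A²] + E[P²]
E[A²] = Var(A) + E[A]² = 8.3333333 + 4 = 12.333333
E[P²] = Var(P) + E[P]² = 0.019230769 + 0.25 = 0.26923077
E[Z] = 12.333333 + 0.26923077 = 12.602564

12.602564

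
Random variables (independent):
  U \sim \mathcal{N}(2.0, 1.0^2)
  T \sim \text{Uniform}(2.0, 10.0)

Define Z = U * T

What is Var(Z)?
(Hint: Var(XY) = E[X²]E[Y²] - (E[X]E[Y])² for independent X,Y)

Var(XY) = E[X²]E[Y²] - (E[X]E[Y])²
E[U] = 2, Var(U) = 1
E[T] = 6, Var(T) = 5.3333333
E[U²] = 1 + 2² = 5
E[T²] = 5.3333333 + 6² = 41.333333
Var(Z) = 5*41.333333 - (2*6)²
= 206.66667 - 144 = 62.666667

62.666667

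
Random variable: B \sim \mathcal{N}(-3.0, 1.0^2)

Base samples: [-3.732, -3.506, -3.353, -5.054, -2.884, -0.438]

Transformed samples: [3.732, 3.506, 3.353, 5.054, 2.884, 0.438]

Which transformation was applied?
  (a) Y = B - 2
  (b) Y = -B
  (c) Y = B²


Checking option (b) Y = -B:
  B = -3.732 -> Y = 3.732 ✓
  B = -3.506 -> Y = 3.506 ✓
  B = -3.353 -> Y = 3.353 ✓
All samples match this transformation.

(b) -B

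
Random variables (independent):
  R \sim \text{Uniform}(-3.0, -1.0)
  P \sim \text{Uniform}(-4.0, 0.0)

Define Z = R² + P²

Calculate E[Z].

E[Z] = E[R²] + E[P²]
E[R²] = Var(R) + E[R]² = 0.33333333 + 4 = 4.3333333
E[P²] = Var(P) + E[P]² = 1.3333333 + 4 = 5.3333333
E[Z] = 4.3333333 + 5.3333333 = 9.6666667

9.6666667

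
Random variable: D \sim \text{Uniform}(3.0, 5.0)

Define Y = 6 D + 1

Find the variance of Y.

For Y = aD + b: Var(Y) = a² * Var(D)
Var(D) = (5 - 3)^2/12 = 0.33333333
Var(Y) = 6² * 0.33333333 = 36 * 0.33333333 = 12

12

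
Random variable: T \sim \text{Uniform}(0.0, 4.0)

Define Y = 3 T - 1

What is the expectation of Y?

For Y = 3T - 1:
E[Y] = 3 * E[T] - 1
E[T] = (0 + 4)/2 = 2
E[Y] = 3 * 2 - 1 = 5

5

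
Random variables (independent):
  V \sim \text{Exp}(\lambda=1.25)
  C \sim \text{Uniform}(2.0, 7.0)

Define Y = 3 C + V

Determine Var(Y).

For independent RVs: Var(aX + bY) = a²Var(X) + b²Var(Y)
Var(V) = 0.64
Var(C) = 2.0833333
Var(Y) = 1²*0.64 + 3²*2.0833333
= 1*0.64 + 9*2.0833333 = 19.39

19.39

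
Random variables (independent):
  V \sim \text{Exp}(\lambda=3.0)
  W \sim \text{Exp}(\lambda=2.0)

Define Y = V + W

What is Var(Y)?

For independent RVs: Var(aX + bY) = a²Var(X) + b²Var(Y)
Var(V) = 0.11111111
Var(W) = 0.25
Var(Y) = 1²*0.11111111 + 1²*0.25
= 1*0.11111111 + 1*0.25 = 0.36111111

0.36111111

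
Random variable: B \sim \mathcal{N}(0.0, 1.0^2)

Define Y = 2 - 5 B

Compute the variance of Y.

For Y = aB + b: Var(Y) = a² * Var(B)
Var(B) = 1.0^2 = 1
Var(Y) = (-5)² * 1 = 25 * 1 = 25

25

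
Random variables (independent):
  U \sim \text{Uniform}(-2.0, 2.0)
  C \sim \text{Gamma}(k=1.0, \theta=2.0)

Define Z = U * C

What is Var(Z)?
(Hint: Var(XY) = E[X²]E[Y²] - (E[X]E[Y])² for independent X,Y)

Var(XY) = E[X²]E[Y²] - (E[X]E[Y])²
E[U] = 0, Var(U) = 1.3333333
E[C] = 2, Var(C) = 4
E[U²] = 1.3333333 + 0² = 1.3333333
E[C²] = 4 + 2² = 8
Var(Z) = 1.3333333*8 - (0*2)²
= 10.666667 - 0 = 10.666667

10.666667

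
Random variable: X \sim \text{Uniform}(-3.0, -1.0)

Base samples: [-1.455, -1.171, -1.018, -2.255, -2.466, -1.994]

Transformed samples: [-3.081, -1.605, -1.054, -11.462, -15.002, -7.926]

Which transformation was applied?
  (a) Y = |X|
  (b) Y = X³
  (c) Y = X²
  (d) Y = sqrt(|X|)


Checking option (b) Y = X³:
  X = -1.455 -> Y = -3.081 ✓
  X = -1.171 -> Y = -1.605 ✓
  X = -1.018 -> Y = -1.054 ✓
All samples match this transformation.

(b) X³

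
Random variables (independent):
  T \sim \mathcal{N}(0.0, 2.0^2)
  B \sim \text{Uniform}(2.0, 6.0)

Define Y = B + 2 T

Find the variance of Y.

For independent RVs: Var(aX + bY) = a²Var(X) + b²Var(Y)
Var(T) = 4
Var(B) = 1.3333333
Var(Y) = 2²*4 + 1²*1.3333333
= 4*4 + 1*1.3333333 = 17.333333

17.333333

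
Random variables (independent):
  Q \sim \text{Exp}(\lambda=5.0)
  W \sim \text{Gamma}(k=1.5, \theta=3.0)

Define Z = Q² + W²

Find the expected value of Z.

E[Z] = E[Q²] + E[W²]
E[Q²] = Var(Q) + E[Q]² = 0.04 + 0.04 = 0.08
E[W²] = Var(W) + E[W]² = 13.5 + 20.25 = 33.75
E[Z] = 0.08 + 33.75 = 33.83

33.83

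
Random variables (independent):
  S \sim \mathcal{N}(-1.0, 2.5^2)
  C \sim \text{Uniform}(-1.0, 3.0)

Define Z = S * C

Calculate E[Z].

For independent RVs: E[XY] = E[X]*E[Y]
E[S] = -1
E[C] = 1
E[Z] = -1 * 1 = -1

-1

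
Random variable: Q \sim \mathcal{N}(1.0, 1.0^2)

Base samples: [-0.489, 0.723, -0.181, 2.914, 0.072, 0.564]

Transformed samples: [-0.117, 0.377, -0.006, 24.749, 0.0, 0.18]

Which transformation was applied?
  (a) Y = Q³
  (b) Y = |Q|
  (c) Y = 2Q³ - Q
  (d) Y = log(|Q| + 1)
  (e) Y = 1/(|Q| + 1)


Checking option (a) Y = Q³:
  Q = -0.489 -> Y = -0.117 ✓
  Q = 0.723 -> Y = 0.377 ✓
  Q = -0.181 -> Y = -0.006 ✓
All samples match this transformation.

(a) Q³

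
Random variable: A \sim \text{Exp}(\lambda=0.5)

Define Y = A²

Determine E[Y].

E[A²] = Var(A) + (E[A])² = 4 + 4 = 8

8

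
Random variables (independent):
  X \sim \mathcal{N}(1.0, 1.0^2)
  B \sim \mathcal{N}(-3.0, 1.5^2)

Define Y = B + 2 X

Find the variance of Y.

For independent RVs: Var(aX + bY) = a²Var(X) + b²Var(Y)
Var(X) = 1
Var(B) = 2.25
Var(Y) = 2²*1 + 1²*2.25
= 4*1 + 1*2.25 = 6.25

6.25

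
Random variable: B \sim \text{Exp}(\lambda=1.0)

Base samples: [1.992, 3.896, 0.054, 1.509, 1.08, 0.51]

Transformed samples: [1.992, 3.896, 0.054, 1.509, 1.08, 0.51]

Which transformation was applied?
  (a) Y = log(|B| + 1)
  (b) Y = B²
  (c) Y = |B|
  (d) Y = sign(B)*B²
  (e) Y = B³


Checking option (c) Y = |B|:
  B = 1.992 -> Y = 1.992 ✓
  B = 3.896 -> Y = 3.896 ✓
  B = 0.054 -> Y = 0.054 ✓
All samples match this transformation.

(c) |B|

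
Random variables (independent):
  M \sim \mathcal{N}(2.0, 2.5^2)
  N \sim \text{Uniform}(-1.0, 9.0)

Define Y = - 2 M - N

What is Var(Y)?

For independent RVs: Var(aX + bY) = a²Var(X) + b²Var(Y)
Var(M) = 6.25
Var(N) = 8.3333333
Var(Y) = (-2)²*6.25 + (-1)²*8.3333333
= 4*6.25 + 1*8.3333333 = 33.333333

33.333333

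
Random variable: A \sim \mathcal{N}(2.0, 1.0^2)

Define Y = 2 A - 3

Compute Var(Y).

For Y = aA + b: Var(Y) = a² * Var(A)
Var(A) = 1.0^2 = 1
Var(Y) = 2² * 1 = 4 * 1 = 4

4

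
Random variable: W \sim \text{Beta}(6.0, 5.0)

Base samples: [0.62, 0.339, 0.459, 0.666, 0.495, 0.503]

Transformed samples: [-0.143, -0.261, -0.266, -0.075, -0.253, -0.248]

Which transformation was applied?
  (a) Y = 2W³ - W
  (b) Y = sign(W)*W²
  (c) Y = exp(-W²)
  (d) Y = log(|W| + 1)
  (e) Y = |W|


Checking option (a) Y = 2W³ - W:
  W = 0.62 -> Y = -0.143 ✓
  W = 0.339 -> Y = -0.261 ✓
  W = 0.459 -> Y = -0.266 ✓
All samples match this transformation.

(a) 2W³ - W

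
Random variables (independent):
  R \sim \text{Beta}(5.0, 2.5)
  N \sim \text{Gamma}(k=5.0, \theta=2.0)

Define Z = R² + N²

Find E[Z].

E[Z] = E[R²] + E[N²]
E[R²] = Var(R) + E[R]² = 0.026143791 + 0.44444444 = 0.47058824
E[N²] = Var(N) + E[N]² = 20 + 100 = 120
E[Z] = 0.47058824 + 120 = 120.47059

120.47059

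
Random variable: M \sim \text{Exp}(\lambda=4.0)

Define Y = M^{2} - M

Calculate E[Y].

E[Y] = 1*E[M²] - 1*E[M]
E[M] = 0.25
E[M²] = Var(M) + (E[M])² = 0.0625 + 0.0625 = 0.125
E[Y] = 1*0.125 - 1*0.25 = -0.125

-0.125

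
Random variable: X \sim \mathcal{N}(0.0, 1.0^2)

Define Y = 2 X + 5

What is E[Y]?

For Y = 2X + 5:
E[Y] = 2 * E[X] + 5
E[X] = 0.0 = 0
E[Y] = 2 * 0 + 5 = 5

5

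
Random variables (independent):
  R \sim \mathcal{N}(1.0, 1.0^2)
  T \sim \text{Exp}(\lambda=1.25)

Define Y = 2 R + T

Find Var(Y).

For independent RVs: Var(aX + bY) = a²Var(X) + b²Var(Y)
Var(R) = 1
Var(T) = 0.64
Var(Y) = 2²*1 + 1²*0.64
= 4*1 + 1*0.64 = 4.64

4.64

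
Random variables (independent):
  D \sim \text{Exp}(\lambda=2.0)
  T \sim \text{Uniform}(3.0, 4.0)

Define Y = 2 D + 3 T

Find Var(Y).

For independent RVs: Var(aX + bY) = a²Var(X) + b²Var(Y)
Var(D) = 0.25
Var(T) = 0.083333333
Var(Y) = 2²*0.25 + 3²*0.083333333
= 4*0.25 + 9*0.083333333 = 1.75

1.75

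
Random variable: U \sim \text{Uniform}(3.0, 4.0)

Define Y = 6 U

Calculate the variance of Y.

For Y = aU + b: Var(Y) = a² * Var(U)
Var(U) = (4 - 3)^2/12 = 0.083333333
Var(Y) = 6² * 0.083333333 = 36 * 0.083333333 = 3

3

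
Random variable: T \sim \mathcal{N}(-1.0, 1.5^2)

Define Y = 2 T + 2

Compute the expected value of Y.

For Y = 2T + 2:
E[Y] = 2 * E[T] + 2
E[T] = -1.0 = -1
E[Y] = 2 * (-1) + 2 = 0

0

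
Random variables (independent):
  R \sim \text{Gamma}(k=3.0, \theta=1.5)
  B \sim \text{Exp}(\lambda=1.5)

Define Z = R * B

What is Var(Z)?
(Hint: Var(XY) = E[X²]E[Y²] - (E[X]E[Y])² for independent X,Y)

Var(XY) = E[X²]E[Y²] - (E[X]E[Y])²
E[R] = 4.5, Var(R) = 6.75
E[B] = 0.66666667, Var(B) = 0.44444444
E[R²] = 6.75 + 4.5² = 27
E[B²] = 0.44444444 + 0.66666667² = 0.88888889
Var(Z) = 27*0.88888889 - (4.5*0.66666667)²
= 24 - 9 = 15

15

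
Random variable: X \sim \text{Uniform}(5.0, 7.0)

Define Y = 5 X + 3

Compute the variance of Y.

For Y = aX + b: Var(Y) = a² * Var(X)
Var(X) = (7 - 5)^2/12 = 0.33333333
Var(Y) = 5² * 0.33333333 = 25 * 0.33333333 = 8.3333333

8.3333333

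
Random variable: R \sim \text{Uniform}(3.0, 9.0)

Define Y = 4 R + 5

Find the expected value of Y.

For Y = 4R + 5:
E[Y] = 4 * E[R] + 5
E[R] = (3 + 9)/2 = 6
E[Y] = 4 * 6 + 5 = 29

29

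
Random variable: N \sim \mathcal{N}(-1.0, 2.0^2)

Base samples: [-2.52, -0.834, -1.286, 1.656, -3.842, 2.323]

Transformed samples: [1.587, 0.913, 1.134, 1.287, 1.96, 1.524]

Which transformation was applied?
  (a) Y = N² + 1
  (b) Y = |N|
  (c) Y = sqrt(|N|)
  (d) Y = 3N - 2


Checking option (c) Y = sqrt(|N|):
  N = -2.52 -> Y = 1.587 ✓
  N = -0.834 -> Y = 0.913 ✓
  N = -1.286 -> Y = 1.134 ✓
All samples match this transformation.

(c) sqrt(|N|)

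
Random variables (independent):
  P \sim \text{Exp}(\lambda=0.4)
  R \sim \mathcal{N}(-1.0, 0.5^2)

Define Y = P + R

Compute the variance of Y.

For independent RVs: Var(aX + bY) = a²Var(X) + b²Var(Y)
Var(P) = 6.25
Var(R) = 0.25
Var(Y) = 1²*6.25 + 1²*0.25
= 1*6.25 + 1*0.25 = 6.5

6.5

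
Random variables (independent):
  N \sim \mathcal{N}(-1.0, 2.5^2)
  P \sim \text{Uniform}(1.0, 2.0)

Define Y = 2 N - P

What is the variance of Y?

For independent RVs: Var(aX + bY) = a²Var(X) + b²Var(Y)
Var(N) = 6.25
Var(P) = 0.083333333
Var(Y) = 2²*6.25 + (-1)²*0.083333333
= 4*6.25 + 1*0.083333333 = 25.083333

25.083333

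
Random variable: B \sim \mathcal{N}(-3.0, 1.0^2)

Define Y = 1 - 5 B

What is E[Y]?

For Y = -5B + 1:
E[Y] = -5 * E[B] + 1
E[B] = -3.0 = -3
E[Y] = -5 * (-3) + 1 = 16

16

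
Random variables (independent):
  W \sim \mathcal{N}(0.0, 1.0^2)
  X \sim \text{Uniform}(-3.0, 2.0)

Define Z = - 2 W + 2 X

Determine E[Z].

E[Z] = -2*E[W] + 2*E[X]
E[W] = 0
E[X] = -0.5
E[Z] = -2*0 + 2*(-0.5) = -1

-1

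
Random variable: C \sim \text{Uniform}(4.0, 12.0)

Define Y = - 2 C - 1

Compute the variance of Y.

For Y = aC + b: Var(Y) = a² * Var(C)
Var(C) = (12 - 4)^2/12 = 5.3333333
Var(Y) = (-2)² * 5.3333333 = 4 * 5.3333333 = 21.333333

21.333333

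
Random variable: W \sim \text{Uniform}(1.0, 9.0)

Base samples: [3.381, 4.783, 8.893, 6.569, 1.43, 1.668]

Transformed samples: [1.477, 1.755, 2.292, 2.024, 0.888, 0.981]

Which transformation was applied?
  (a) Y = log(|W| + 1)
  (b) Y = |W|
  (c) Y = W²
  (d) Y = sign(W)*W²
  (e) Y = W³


Checking option (a) Y = log(|W| + 1):
  W = 3.381 -> Y = 1.477 ✓
  W = 4.783 -> Y = 1.755 ✓
  W = 8.893 -> Y = 2.292 ✓
All samples match this transformation.

(a) log(|W| + 1)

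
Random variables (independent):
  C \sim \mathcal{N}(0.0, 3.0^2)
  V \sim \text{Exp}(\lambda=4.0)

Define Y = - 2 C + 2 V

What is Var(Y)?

For independent RVs: Var(aX + bY) = a²Var(X) + b²Var(Y)
Var(C) = 9
Var(V) = 0.0625
Var(Y) = (-2)²*9 + 2²*0.0625
= 4*9 + 4*0.0625 = 36.25

36.25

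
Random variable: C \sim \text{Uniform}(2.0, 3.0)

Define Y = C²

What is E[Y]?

Using E[X²] = Var(X) + (E[X])²:
E[C] = 2.5
Var(C) = (3 - 2)^2/12 = 0.083333333
E[C²] = 0.083333333 + 2.5² = 0.083333333 + 6.25 = 6.3333333

6.3333333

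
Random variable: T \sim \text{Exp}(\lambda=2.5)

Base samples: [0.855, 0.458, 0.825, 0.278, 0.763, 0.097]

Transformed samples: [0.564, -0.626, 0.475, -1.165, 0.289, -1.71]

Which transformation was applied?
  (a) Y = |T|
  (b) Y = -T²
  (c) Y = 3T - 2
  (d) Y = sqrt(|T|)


Checking option (c) Y = 3T - 2:
  T = 0.855 -> Y = 0.564 ✓
  T = 0.458 -> Y = -0.626 ✓
  T = 0.825 -> Y = 0.475 ✓
All samples match this transformation.

(c) 3T - 2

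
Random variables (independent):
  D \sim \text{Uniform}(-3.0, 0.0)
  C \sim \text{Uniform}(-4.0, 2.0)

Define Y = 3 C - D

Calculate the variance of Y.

For independent RVs: Var(aX + bY) = a²Var(X) + b²Var(Y)
Var(D) = 0.75
Var(C) = 3
Var(Y) = (-1)²*0.75 + 3²*3
= 1*0.75 + 9*3 = 27.75

27.75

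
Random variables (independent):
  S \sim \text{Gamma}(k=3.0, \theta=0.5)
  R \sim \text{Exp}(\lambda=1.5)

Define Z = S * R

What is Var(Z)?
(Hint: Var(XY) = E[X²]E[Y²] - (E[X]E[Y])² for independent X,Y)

Var(XY) = E[X²]E[Y²] - (E[X]E[Y])²
E[S] = 1.5, Var(S) = 0.75
E[R] = 0.66666667, Var(R) = 0.44444444
E[S²] = 0.75 + 1.5² = 3
E[R²] = 0.44444444 + 0.66666667² = 0.88888889
Var(Z) = 3*0.88888889 - (1.5*0.66666667)²
= 2.6666667 - 1 = 1.6666667

1.6666667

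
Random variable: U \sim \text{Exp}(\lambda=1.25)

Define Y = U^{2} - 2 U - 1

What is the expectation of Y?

E[Y] = 1*E[U²] - 2*E[U] - 1
E[U] = 0.8
E[U²] = Var(U) + (E[U])² = 0.64 + 0.64 = 1.28
E[Y] = 1*1.28 - 2*0.8 - 1 = -1.32

-1.32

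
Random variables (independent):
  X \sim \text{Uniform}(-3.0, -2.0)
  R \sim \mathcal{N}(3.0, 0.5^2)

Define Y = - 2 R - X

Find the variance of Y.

For independent RVs: Var(aX + bY) = a²Var(X) + b²Var(Y)
Var(X) = 0.083333333
Var(R) = 0.25
Var(Y) = (-1)²*0.083333333 + (-2)²*0.25
= 1*0.083333333 + 4*0.25 = 1.0833333

1.0833333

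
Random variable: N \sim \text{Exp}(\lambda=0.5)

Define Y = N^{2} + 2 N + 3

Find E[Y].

E[Y] = 1*E[N²] + 2*E[N] + 3
E[N] = 2
E[N²] = Var(N) + (E[N])² = 4 + 4 = 8
E[Y] = 1*8 + 2*2 + 3 = 15

15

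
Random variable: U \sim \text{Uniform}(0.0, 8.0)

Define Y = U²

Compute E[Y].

Using E[X²] = Var(X) + (E[X])²:
E[U] = 4
Var(U) = (8 - 0)^2/12 = 5.3333333
E[U²] = 5.3333333 + 4² = 5.3333333 + 16 = 21.333333

21.333333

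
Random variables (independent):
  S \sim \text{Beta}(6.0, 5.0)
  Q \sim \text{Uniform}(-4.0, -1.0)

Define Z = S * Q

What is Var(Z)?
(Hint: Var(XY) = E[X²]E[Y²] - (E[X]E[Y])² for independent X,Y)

Var(XY) = E[X²]E[Y²] - (E[X]E[Y])²
E[S] = 0.54545455, Var(S) = 0.020661157
E[Q] = -2.5, Var(Q) = 0.75
E[S²] = 0.020661157 + 0.54545455² = 0.31818182
E[Q²] = 0.75 + (-2.5)² = 7
Var(Z) = 0.31818182*7 - (0.54545455*(-2.5))²
= 2.2272727 - 1.8595041 = 0.3677686

0.3677686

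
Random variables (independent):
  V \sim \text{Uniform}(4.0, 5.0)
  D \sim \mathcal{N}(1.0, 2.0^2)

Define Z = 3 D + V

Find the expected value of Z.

E[Z] = 1*E[V] + 3*E[D]
E[V] = 4.5
E[D] = 1
E[Z] = 1*4.5 + 3*1 = 7.5

7.5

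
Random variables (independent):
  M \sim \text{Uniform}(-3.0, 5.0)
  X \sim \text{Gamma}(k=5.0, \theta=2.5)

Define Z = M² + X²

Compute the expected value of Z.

E[Z] = E[M²] + E[X²]
E[M²] = Var(M) + E[M]² = 5.3333333 + 1 = 6.3333333
E[X²] = Var(X) + E[X]² = 31.25 + 156.25 = 187.5
E[Z] = 6.3333333 + 187.5 = 193.83333

193.83333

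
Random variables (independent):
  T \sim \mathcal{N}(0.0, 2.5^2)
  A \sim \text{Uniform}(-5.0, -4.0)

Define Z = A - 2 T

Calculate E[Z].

E[Z] = -2*E[T] + 1*E[A]
E[T] = 0
E[A] = -4.5
E[Z] = -2*0 + 1*(-4.5) = -4.5

-4.5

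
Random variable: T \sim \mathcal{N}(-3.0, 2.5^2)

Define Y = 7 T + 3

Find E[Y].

For Y = 7T + 3:
E[Y] = 7 * E[T] + 3
E[T] = -3.0 = -3
E[Y] = 7 * (-3) + 3 = -18

-18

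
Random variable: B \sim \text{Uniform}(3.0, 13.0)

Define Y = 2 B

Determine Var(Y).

For Y = aB + b: Var(Y) = a² * Var(B)
Var(B) = (13 - 3)^2/12 = 8.3333333
Var(Y) = 2² * 8.3333333 = 4 * 8.3333333 = 33.333333

33.333333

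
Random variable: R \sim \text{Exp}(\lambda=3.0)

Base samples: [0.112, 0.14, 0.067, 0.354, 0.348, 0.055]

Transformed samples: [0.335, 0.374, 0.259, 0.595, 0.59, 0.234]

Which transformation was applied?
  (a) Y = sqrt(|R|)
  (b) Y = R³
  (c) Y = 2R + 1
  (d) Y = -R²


Checking option (a) Y = sqrt(|R|):
  R = 0.112 -> Y = 0.335 ✓
  R = 0.14 -> Y = 0.374 ✓
  R = 0.067 -> Y = 0.259 ✓
All samples match this transformation.

(a) sqrt(|R|)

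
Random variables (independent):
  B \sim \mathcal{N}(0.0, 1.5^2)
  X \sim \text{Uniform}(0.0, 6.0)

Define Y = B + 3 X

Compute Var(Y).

For independent RVs: Var(aX + bY) = a²Var(X) + b²Var(Y)
Var(B) = 2.25
Var(X) = 3
Var(Y) = 1²*2.25 + 3²*3
= 1*2.25 + 9*3 = 29.25

29.25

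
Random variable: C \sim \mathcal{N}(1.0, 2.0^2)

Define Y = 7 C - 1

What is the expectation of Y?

For Y = 7C - 1:
E[Y] = 7 * E[C] - 1
E[C] = 1.0 = 1
E[Y] = 7 * 1 - 1 = 6

6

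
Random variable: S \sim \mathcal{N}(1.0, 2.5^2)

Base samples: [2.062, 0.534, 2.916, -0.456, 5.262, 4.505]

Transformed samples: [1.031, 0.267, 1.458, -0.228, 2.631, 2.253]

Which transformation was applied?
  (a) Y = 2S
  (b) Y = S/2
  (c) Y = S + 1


Checking option (b) Y = S/2:
  S = 2.062 -> Y = 1.031 ✓
  S = 0.534 -> Y = 0.267 ✓
  S = 2.916 -> Y = 1.458 ✓
All samples match this transformation.

(b) S/2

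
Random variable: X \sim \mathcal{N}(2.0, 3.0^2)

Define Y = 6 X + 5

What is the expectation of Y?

For Y = 6X + 5:
E[Y] = 6 * E[X] + 5
E[X] = 2.0 = 2
E[Y] = 6 * 2 + 5 = 17

17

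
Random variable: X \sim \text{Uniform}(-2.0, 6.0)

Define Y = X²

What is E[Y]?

Using E[X²] = Var(X) + (E[X])²:
E[X] = 2
Var(X) = (6 + 2)^2/12 = 5.3333333
E[X²] = 5.3333333 + 2² = 5.3333333 + 4 = 9.3333333

9.3333333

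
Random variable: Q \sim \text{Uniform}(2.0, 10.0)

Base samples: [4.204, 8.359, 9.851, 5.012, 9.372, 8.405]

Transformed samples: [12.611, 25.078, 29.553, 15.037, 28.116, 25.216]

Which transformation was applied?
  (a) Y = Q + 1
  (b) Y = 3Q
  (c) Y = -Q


Checking option (b) Y = 3Q:
  Q = 4.204 -> Y = 12.611 ✓
  Q = 8.359 -> Y = 25.078 ✓
  Q = 9.851 -> Y = 29.553 ✓
All samples match this transformation.

(b) 3Q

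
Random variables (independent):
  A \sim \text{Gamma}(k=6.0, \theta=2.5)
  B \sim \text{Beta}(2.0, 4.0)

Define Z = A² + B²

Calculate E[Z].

E[Z] = E[A²] + E[B²]
E[A²] = Var(A) + E[A]² = 37.5 + 225 = 262.5
E[B²] = Var(B) + E[B]² = 0.031746032 + 0.11111111 = 0.14285714
E[Z] = 262.5 + 0.14285714 = 262.64286

262.64286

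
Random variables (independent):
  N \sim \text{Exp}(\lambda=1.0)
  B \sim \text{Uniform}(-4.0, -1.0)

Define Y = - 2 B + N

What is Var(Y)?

For independent RVs: Var(aX + bY) = a²Var(X) + b²Var(Y)
Var(N) = 1
Var(B) = 0.75
Var(Y) = 1²*1 + (-2)²*0.75
= 1*1 + 4*0.75 = 4

4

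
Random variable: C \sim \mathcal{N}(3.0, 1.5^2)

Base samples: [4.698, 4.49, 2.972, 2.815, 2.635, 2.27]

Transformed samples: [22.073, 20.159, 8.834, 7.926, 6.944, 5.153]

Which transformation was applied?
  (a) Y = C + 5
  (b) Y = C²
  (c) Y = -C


Checking option (b) Y = C²:
  C = 4.698 -> Y = 22.073 ✓
  C = 4.49 -> Y = 20.159 ✓
  C = 2.972 -> Y = 8.834 ✓
All samples match this transformation.

(b) C²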